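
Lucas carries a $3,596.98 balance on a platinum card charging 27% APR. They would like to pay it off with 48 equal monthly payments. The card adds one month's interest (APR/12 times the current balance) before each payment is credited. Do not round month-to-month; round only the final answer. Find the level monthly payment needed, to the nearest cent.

Monthly rate r = 27%/12 = 2.25% = 0.0225.
Level-payment amortization: P = B₀·r / (1 − (1+r)^(−n)) = 3596.98·0.0225 / (1 − 1.0225^(−48)).
Denominator 1 − (1+r)^(−48) = 0.656314825.
P = 80.9321 / 0.656314825 ≈ 123.31.

$123.31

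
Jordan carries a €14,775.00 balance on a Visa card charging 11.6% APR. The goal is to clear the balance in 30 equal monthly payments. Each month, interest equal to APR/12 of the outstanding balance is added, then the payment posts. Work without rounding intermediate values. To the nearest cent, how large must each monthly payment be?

€569.72

Monthly rate r = 11.6%/12 = 0.966667% = 0.00966667.
Level-payment amortization: P = B₀·r / (1 − (1+r)^(−n)) = 14775.00·0.00966667 / (1 − 1.00967^(−30)).
Denominator 1 − (1+r)^(−30) = 0.250693601.
P = 142.825 / 0.250693601 ≈ 569.72.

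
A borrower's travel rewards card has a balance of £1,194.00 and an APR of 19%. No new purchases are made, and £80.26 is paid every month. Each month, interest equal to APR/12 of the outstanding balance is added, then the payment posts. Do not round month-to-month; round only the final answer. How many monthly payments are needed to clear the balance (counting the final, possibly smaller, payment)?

18 months

Monthly rate r = 19%/12 = 1.58333% = 0.0158333.
Recurrence: B ← B·(1+r) − £80.26.
Month 1: interest £18.91; balance after payment £1,132.64.
Month 2: interest £17.93; balance after payment £1,070.32.
Closed form: n = −ln(1 − rB₀/P)/ln(1+r) = −ln(0.76445)/ln(1.01583) ≈ 17.098, so the balance reaches zero during payment 18.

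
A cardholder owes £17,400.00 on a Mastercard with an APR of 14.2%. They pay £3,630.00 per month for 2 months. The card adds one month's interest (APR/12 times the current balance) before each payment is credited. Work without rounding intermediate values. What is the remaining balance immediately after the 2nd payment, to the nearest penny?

Monthly rate r = 14.2%/12 = 1.18333% = 0.0118333.
Each month: B ← B·(1+r) − £3,630.00.
Month 1: interest £205.90; balance after payment £13,975.90.
Month 2: interest £165.38; balance after payment £10,511.28.

£10,511.28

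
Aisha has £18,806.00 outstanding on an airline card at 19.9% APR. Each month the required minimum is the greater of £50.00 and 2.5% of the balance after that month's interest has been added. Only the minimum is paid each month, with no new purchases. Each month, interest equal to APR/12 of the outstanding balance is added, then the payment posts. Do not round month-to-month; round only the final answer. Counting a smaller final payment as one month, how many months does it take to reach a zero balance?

319 months

Monthly rate r = 19.9%/12 = 1.65833% = 0.0165833.
While 2.5% of the post-interest balance exceeds £50.00, each month B ← (B·(1+r))·(1 − 0.025), i.e. B shrinks by the factor (1+r)·0.975 = 0.99117.
This holds for months 1–255. Entering month 256 the balance is £1,958.55; 2.5% of the post-interest balance is now below £50.00, so the flat £50.00 minimum applies from here.
From month 256 a fixed £50.00 at rate r clears £1,958.55 in 64 more payments. Total: 255 + 64 = 319 months.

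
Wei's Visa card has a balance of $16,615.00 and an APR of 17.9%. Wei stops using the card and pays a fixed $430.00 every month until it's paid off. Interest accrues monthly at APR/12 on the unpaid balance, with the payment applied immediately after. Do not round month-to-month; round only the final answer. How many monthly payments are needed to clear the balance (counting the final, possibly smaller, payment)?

59 payments

Monthly rate r = 17.9%/12 = 1.49167% = 0.0149167.
Recurrence: B ← B·(1+r) − $430.00.
Month 1: interest $247.84; balance after payment $16,432.84.
Month 2: interest $245.12; balance after payment $16,247.96.
Closed form: n = −ln(1 − rB₀/P)/ln(1+r) = −ln(0.42363)/ln(1.01492) ≈ 58.008, so the balance reaches zero during payment 59.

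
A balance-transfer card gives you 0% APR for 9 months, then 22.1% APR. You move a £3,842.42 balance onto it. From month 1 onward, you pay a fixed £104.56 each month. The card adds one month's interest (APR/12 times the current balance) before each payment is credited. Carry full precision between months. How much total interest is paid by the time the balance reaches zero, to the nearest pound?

Promo months 1–9 at r₀ = 0%/12 = 0; months 10+ at r₁ = 22.1%/12 = 0.0184167.
After month 9 (no interest yet): B = £3,842.42 − 9·£104.56 = £2,901.38.
Then at r₁ with £104.56/mo: n₂ = −ln(1 − r₁·B/P)/ln(1+r₁) ≈ 39.21 → 40 more payments.
Total paid = 48·£104.56 + £21.62 = £5,040.50; interest = £5,040.50 − £3,842.42 = £1,198.08.

£1,198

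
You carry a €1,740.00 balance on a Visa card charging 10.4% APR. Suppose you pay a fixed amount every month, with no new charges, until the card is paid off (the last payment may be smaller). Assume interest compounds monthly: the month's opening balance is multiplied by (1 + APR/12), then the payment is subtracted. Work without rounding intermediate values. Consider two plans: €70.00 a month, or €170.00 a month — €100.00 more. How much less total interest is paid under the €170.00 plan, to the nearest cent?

€138.03

Monthly rate r = 10.4%/12 = 0.866667% = 0.00866667.
At €70.00/mo: n = ⌈−ln(1 − rB₀/P)/ln(1+r)⌉ = 29 payments (last €8.11); total interest = total paid − €1,740.00 = €228.11.
At €170.00/mo: 11 payments (last €130.08); total interest €90.08.
Interest saved = €228.11 − €90.08 = €138.03.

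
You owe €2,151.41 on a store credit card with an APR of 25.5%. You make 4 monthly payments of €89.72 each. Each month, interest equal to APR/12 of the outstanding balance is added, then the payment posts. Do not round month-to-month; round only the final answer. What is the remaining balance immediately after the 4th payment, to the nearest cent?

€1,969.71

Monthly rate r = 25.5%/12 = 2.125% = 0.02125.
Each month: B ← B·(1+r) − €89.72.
Month 1: interest €45.72; balance after payment €2,107.41.
Month 2: interest €44.78; balance after payment €2,062.47.
Month 3: interest €43.83; balance after payment €2,016.58.
Month 4: interest €42.85; balance after payment €1,969.71.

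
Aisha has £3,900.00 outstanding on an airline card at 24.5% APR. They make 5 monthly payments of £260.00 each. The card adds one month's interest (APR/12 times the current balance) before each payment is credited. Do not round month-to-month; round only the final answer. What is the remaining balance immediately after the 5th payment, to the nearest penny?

£2,960.54

Monthly rate r = 24.5%/12 = 2.04167% = 0.0204167.
Each month: B ← B·(1+r) − £260.00.
Month 1: interest £79.62; balance after payment £3,719.62.
Month 2: interest £75.94; balance after payment £3,535.57.
Month 3: interest £72.18; balance after payment £3,347.75.
Month 4: interest £68.35; balance after payment £3,156.10.
Month 5: interest £64.44; balance after payment £2,960.54.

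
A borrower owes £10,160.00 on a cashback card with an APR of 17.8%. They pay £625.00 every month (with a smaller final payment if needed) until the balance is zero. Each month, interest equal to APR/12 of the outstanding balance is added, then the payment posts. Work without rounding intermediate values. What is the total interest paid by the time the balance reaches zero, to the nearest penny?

£1,552.98

Monthly rate r = 17.8%/12 = 1.48333% = 0.0148333.
Payoff takes n = ⌈−ln(1 − rB₀/P)/ln(1+r)⌉ = ⌈18.739⌉ = 19 payments; the last is £462.98.
Total paid = 18·£625.00 + £462.98 = £11,712.98.
Total interest = total paid − principal = £11,712.98 − £10,160.00 = £1,552.98.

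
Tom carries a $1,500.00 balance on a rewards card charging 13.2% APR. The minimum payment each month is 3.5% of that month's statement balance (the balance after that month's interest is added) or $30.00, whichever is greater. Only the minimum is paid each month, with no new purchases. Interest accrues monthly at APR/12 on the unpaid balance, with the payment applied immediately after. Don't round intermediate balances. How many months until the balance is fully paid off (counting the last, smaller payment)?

58 months

Monthly rate r = 13.2%/12 = 1.1% = 0.011.
While 3.5% of the post-interest balance exceeds $30.00, each month B ← (B·(1+r))·(1 − 0.035), i.e. B shrinks by the factor (1+r)·0.965 = 0.97561.
This holds for months 1–24. Entering month 25 the balance is $829.42; 3.5% of the post-interest balance is now below $30.00, so the flat $30.00 minimum applies from here.
From month 25 a fixed $30.00 at rate r clears $829.42 in 34 more payments. Total: 24 + 34 = 58 months.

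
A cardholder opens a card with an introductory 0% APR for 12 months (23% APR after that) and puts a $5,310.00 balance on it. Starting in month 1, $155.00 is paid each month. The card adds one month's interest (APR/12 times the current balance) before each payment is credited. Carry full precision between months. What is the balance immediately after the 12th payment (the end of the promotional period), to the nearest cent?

Promo months 1–12 at r₀ = 0%/12 = 0; months 13+ at r₁ = 23%/12 = 0.0191667.
After month 12 (no interest yet): B = $5,310.00 − 12·$155.00 = $3,450.00.

$3,450.00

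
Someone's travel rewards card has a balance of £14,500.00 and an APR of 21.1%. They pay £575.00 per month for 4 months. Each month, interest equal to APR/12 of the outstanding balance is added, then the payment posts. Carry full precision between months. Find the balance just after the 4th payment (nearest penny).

Monthly rate r = 21.1%/12 = 1.75833% = 0.0175833.
Each month: B ← B·(1+r) − £575.00.
Month 1: interest £254.96; balance after payment £14,179.96.
Month 2: interest £249.33; balance after payment £13,854.29.
Month 3: interest £243.60; balance after payment £13,522.89.
Month 4: interest £237.78; balance after payment £13,185.67.

£13,185.67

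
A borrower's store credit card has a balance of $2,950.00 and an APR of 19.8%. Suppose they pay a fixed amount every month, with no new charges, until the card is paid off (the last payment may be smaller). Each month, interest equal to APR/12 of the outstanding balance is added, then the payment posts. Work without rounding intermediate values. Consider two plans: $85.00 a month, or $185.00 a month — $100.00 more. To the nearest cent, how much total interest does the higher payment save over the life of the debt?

Monthly rate r = 19.8%/12 = 1.65% = 0.0165.
At $85.00/mo: n = ⌈−ln(1 − rB₀/P)/ln(1+r)⌉ = 52 payments (last $80.60); total interest = total paid − $2,950.00 = $1,465.60.
At $185.00/mo: 19 payments (last $121.72); total interest $501.72.
Interest saved = $1,465.60 − $501.72 = $963.88.

$963.88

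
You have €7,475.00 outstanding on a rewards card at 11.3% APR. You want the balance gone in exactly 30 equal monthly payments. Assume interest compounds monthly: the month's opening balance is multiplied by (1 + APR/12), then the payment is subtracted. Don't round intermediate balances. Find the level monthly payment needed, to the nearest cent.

Monthly rate r = 11.3%/12 = 0.941667% = 0.00941667.
Level-payment amortization: P = B₀·r / (1 − (1+r)^(−n)) = 7475.00·0.00941667 / (1 − 1.00942^(−30)).
Denominator 1 − (1+r)^(−30) = 0.245106189.
P = 70.3896 / 0.245106189 ≈ 287.18.

€287.18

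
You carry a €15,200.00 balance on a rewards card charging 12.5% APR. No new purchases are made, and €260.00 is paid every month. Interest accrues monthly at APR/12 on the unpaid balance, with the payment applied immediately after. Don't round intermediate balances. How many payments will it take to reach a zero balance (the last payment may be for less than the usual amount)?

91 payments

Monthly rate r = 12.5%/12 = 1.04167% = 0.0104167.
Recurrence: B ← B·(1+r) − €260.00.
Month 1: interest €158.33; balance after payment €15,098.33.
Month 2: interest €157.27; balance after payment €14,995.61.
Closed form: n = −ln(1 − rB₀/P)/ln(1+r) = −ln(0.39103)/ln(1.01042) ≈ 90.611, so the balance reaches zero during payment 91.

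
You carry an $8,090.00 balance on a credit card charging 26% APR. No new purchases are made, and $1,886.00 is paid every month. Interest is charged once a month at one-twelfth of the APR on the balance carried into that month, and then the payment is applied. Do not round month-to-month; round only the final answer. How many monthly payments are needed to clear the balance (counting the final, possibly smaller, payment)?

Monthly rate r = 26%/12 = 2.16667% = 0.0216667.
Recurrence: B ← B·(1+r) − $1,886.00.
Month 1: interest $175.28; balance after payment $6,379.28.
Month 2: interest $138.22; balance after payment $4,631.50.
Month 3: interest $100.35; balance after payment $2,845.85.
Month 4: interest $61.66; balance after payment $1,021.51.
Month 5: interest $22.13; balance after payment $0.00.

5 payments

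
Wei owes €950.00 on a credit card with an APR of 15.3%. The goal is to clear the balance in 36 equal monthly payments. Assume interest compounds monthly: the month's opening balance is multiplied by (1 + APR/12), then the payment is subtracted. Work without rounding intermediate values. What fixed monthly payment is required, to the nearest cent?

€33.07

Monthly rate r = 15.3%/12 = 1.275% = 0.01275.
Level-payment amortization: P = B₀·r / (1 − (1+r)^(−n)) = 950.00·0.01275 / (1 − 1.01275^(−36)).
Denominator 1 − (1+r)^(−36) = 0.366248598.
P = 12.1125 / 0.366248598 ≈ 33.07.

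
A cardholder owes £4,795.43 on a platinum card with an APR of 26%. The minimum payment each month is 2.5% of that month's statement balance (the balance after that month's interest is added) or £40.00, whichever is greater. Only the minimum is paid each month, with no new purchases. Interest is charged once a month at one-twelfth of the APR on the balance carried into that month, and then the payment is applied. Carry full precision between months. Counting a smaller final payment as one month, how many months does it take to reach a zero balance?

377 months

Monthly rate r = 26%/12 = 2.16667% = 0.0216667.
While 2.5% of the post-interest balance exceeds £40.00, each month B ← (B·(1+r))·(1 − 0.025), i.e. B shrinks by the factor (1+r)·0.975 = 0.99613.
This holds for months 1–289. Entering month 290 the balance is £1,561.45; 2.5% of the post-interest balance is now below £40.00, so the flat £40.00 minimum applies from here.
From month 290 a fixed £40.00 at rate r clears £1,561.45 in 88 more payments. Total: 289 + 88 = 377 months.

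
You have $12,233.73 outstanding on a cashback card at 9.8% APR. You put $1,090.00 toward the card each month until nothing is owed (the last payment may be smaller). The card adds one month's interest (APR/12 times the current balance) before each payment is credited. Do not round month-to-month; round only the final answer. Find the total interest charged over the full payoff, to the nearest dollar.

$650

Monthly rate r = 9.8%/12 = 0.816667% = 0.00816667.
Payoff takes n = ⌈−ln(1 − rB₀/P)/ln(1+r)⌉ = ⌈11.820⌉ = 12 payments; the last is $894.18.
Total paid = 11·$1,090.00 + $894.18 = $12,884.18.
Total interest = total paid − principal = $12,884.18 − $12,233.73 = $650.45.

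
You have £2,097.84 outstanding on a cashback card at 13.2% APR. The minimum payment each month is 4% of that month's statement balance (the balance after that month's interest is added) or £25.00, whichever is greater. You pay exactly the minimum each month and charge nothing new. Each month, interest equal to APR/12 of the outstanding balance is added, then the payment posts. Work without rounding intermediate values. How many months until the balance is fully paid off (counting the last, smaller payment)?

Monthly rate r = 13.2%/12 = 1.1% = 0.011.
While 4% of the post-interest balance exceeds £25.00, each month B ← (B·(1+r))·(1 − 0.04), i.e. B shrinks by the factor (1+r)·0.96 = 0.97056.
This holds for months 1–41. Entering month 42 the balance is £616.16; 4% of the post-interest balance is now below £25.00, so the flat £25.00 minimum applies from here.
From month 42 a fixed £25.00 at rate r clears £616.16 in 29 more payments. Total: 41 + 29 = 70 months.

70 months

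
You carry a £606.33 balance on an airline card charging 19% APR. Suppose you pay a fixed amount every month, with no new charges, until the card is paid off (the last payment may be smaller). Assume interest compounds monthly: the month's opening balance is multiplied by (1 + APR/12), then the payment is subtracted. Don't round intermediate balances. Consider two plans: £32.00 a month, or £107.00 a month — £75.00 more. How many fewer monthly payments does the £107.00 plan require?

17 fewer payments

Monthly rate r = 19%/12 = 1.58333% = 0.0158333.
At £32.00/mo: n = ⌈−ln(1 − rB₀/P)/ln(1+r)⌉ = 23 payments (last £22.62); total interest = total paid − £606.33 = £120.29.
At £107.00/mo: 6 payments (last £105.30); total interest £33.97.
Payments saved = 23 − 6 = 17.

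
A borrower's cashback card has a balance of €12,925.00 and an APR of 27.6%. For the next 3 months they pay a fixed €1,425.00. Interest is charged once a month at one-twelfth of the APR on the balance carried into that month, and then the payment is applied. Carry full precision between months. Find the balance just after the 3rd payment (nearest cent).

€9,463.42

Monthly rate r = 27.6%/12 = 2.3% = 0.023.
Each month: B ← B·(1+r) − €1,425.00.
Month 1: interest €297.27; balance after payment €11,797.27.
Month 2: interest €271.34; balance after payment €10,643.61.
Month 3: interest €244.80; balance after payment €9,463.42.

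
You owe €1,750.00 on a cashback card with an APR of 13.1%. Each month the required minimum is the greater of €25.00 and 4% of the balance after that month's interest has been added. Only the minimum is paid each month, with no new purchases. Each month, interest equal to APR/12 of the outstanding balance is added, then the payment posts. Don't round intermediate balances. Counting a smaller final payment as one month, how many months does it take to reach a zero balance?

64 months

Monthly rate r = 13.1%/12 = 1.09167% = 0.0109167.
While 4% of the post-interest balance exceeds €25.00, each month B ← (B·(1+r))·(1 − 0.04), i.e. B shrinks by the factor (1+r)·0.96 = 0.97048.
This holds for months 1–35. Entering month 36 the balance is €613.15; 4% of the post-interest balance is now below €25.00, so the flat €25.00 minimum applies from here.
From month 36 a fixed €25.00 at rate r clears €613.15 in 29 more payments. Total: 35 + 29 = 64 months.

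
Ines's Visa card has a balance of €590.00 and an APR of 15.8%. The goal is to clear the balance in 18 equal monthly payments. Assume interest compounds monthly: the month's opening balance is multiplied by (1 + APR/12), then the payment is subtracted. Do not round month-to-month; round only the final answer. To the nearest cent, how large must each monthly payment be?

€37.03

Monthly rate r = 15.8%/12 = 1.31667% = 0.0131667.
Level-payment amortization: P = B₀·r / (1 − (1+r)^(−n)) = 590.00·0.0131667 / (1 − 1.01317^(−18)).
Denominator 1 − (1+r)^(−18) = 0.209787444.
P = 7.76833 / 0.209787444 ≈ 37.03.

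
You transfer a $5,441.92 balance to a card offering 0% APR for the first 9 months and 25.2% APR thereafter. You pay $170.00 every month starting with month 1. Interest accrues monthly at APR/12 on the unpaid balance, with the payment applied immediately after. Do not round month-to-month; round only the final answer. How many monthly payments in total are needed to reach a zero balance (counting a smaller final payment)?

41 months

Promo months 1–9 at r₀ = 0%/12 = 0; months 10+ at r₁ = 25.2%/12 = 0.021.
After month 9 (no interest yet): B = $5,441.92 − 9·$170.00 = $3,911.92.
Then at r₁ with $170.00/mo: n₂ = −ln(1 − r₁·B/P)/ln(1+r₁) ≈ 31.77 → 32 more payments.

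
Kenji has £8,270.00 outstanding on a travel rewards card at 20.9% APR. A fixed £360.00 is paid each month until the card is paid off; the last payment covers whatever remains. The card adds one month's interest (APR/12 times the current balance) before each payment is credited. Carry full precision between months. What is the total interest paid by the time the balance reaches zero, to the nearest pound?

Monthly rate r = 20.9%/12 = 1.74167% = 0.0174167.
Payoff takes n = ⌈−ln(1 − rB₀/P)/ln(1+r)⌉ = ⌈29.594⌉ = 30 payments; the last is £214.58.
Total paid = 29·£360.00 + £214.58 = £10,654.58.
Total interest = total paid − principal = £10,654.58 − £8,270.00 = £2,384.58.

£2,385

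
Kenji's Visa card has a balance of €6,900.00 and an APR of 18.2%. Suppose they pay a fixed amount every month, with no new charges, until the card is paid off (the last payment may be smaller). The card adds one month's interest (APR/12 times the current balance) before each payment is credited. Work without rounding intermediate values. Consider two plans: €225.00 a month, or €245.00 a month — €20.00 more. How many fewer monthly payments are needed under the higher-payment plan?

Monthly rate r = 18.2%/12 = 1.51667% = 0.0151667.
At €225.00/mo: n = ⌈−ln(1 − rB₀/P)/ln(1+r)⌉ = 42 payments (last €127.94); total interest = total paid − €6,900.00 = €2,452.94.
At €245.00/mo: 38 payments (last €2.71); total interest €2,167.71.
Payments saved = 42 − 38 = 4.

4 fewer payments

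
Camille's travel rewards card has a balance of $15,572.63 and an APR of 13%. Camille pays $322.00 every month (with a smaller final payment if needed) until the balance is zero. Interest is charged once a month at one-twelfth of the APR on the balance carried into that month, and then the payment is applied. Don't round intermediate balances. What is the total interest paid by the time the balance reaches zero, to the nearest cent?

Monthly rate r = 13%/12 = 1.08333% = 0.0108333.
Payoff takes n = ⌈−ln(1 − rB₀/P)/ln(1+r)⌉ = ⌈68.879⌉ = 69 payments; the last is $283.26.
Total paid = 68·$322.00 + $283.26 = $22,179.26.
Total interest = total paid − principal = $22,179.26 − $15,572.63 = $6,606.63.

$6,606.63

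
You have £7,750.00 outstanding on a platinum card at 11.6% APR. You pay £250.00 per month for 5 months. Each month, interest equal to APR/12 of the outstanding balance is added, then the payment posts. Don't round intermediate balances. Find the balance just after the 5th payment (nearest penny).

Monthly rate r = 11.6%/12 = 0.966667% = 0.00966667.
Each month: B ← B·(1+r) − £250.00.
Month 1: interest £74.92; balance after payment £7,574.92.
Month 2: interest £73.22; balance after payment £7,398.14.
Month 3: interest £71.52; balance after payment £7,219.66.
Month 4: interest £69.79; balance after payment £7,039.45.
Month 5: interest £68.05; balance after payment £6,857.49.

£6,857.49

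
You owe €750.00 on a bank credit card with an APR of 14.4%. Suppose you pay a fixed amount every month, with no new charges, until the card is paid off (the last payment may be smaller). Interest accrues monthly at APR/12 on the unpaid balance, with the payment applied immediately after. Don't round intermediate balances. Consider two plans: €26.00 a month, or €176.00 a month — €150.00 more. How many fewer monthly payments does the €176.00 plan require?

31 fewer payments

Monthly rate r = 14.4%/12 = 1.2% = 0.012.
At €26.00/mo: n = ⌈−ln(1 − rB₀/P)/ln(1+r)⌉ = 36 payments (last €16.13); total interest = total paid − €750.00 = €176.13.
At €176.00/mo: 5 payments (last €70.72); total interest €24.72.
Payments saved = 36 − 5 = 31.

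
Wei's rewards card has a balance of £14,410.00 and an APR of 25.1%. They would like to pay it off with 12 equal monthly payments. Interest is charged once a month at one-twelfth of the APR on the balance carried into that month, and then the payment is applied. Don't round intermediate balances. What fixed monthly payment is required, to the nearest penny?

Monthly rate r = 25.1%/12 = 2.09167% = 0.0209167.
Level-payment amortization: P = B₀·r / (1 − (1+r)^(−n)) = 14410.00·0.0209167 / (1 − 1.02092^(−12)).
Denominator 1 − (1+r)^(−12) = 0.219960717.
P = 301.409 / 0.219960717 ≈ 1370.29.

£1,370.29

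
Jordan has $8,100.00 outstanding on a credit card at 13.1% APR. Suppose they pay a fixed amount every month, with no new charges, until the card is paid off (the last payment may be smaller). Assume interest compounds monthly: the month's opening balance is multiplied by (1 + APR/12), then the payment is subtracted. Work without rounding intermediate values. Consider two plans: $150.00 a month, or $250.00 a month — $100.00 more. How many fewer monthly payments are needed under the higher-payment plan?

Monthly rate r = 13.1%/12 = 1.09167% = 0.0109167.
At $150.00/mo: n = ⌈−ln(1 − rB₀/P)/ln(1+r)⌉ = 83 payments (last $0.88); total interest = total paid − $8,100.00 = $4,200.88.
At $250.00/mo: 41 payments (last $50.67); total interest $1,950.67.
Payments saved = 83 − 41 = 42.

42 fewer payments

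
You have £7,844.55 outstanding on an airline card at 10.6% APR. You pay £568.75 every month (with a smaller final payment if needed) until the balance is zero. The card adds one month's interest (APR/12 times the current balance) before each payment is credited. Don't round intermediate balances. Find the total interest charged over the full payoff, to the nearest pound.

£558

Monthly rate r = 10.6%/12 = 0.883333% = 0.00883333.
Payoff takes n = ⌈−ln(1 − rB₀/P)/ln(1+r)⌉ = ⌈14.773⌉ = 15 payments; the last is £440.00.
Total paid = 14·£568.75 + £440.00 = £8,402.50.
Total interest = total paid − principal = £8,402.50 − £7,844.55 = £557.95.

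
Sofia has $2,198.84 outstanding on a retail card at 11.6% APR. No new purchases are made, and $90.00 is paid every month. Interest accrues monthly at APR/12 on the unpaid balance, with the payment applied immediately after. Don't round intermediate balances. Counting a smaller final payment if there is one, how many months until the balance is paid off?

Monthly rate r = 11.6%/12 = 0.966667% = 0.00966667.
Recurrence: B ← B·(1+r) − $90.00.
Month 1: interest $21.26; balance after payment $2,130.10.
Month 2: interest $20.59; balance after payment $2,060.69.
Closed form: n = −ln(1 − rB₀/P)/ln(1+r) = −ln(0.76383)/ln(1.00967) ≈ 28.005, so the balance reaches zero during payment 29.

29 payments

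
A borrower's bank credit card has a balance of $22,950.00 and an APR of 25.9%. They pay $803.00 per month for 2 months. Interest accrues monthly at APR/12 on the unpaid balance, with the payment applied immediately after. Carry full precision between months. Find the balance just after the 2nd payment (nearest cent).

Monthly rate r = 25.9%/12 = 2.15833% = 0.0215833.
Each month: B ← B·(1+r) − $803.00.
Month 1: interest $495.34; balance after payment $22,642.34.
Month 2: interest $488.70; balance after payment $22,328.03.

$22,328.03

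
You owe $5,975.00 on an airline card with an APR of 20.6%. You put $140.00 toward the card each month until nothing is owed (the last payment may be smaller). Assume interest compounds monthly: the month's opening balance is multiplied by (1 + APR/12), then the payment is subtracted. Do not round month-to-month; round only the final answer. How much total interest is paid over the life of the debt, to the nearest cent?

Monthly rate r = 20.6%/12 = 1.71667% = 0.0171667.
Payoff takes n = ⌈−ln(1 − rB₀/P)/ln(1+r)⌉ = ⌈77.504⌉ = 78 payments; the last is $70.84.
Total paid = 77·$140.00 + $70.84 = $10,850.84.
Total interest = total paid − principal = $10,850.84 − $5,975.00 = $4,875.84.

$4,875.84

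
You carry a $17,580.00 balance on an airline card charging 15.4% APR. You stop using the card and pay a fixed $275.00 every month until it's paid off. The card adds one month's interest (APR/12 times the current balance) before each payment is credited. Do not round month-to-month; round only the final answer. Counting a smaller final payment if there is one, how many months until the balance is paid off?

135 payments

Monthly rate r = 15.4%/12 = 1.28333% = 0.0128333.
Recurrence: B ← B·(1+r) − $275.00.
Month 1: interest $225.61; balance after payment $17,530.61.
Month 2: interest $224.98; balance after payment $17,480.59.
Closed form: n = −ln(1 − rB₀/P)/ln(1+r) = −ln(0.1796)/ln(1.01283) ≈ 134.651, so the balance reaches zero during payment 135.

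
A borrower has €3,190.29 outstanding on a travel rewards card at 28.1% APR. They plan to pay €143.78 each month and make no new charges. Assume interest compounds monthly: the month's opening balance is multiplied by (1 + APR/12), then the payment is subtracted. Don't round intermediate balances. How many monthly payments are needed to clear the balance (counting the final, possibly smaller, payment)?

32 months

Monthly rate r = 28.1%/12 = 2.34167% = 0.0234167.
Recurrence: B ← B·(1+r) − €143.78.
Month 1: interest €74.71; balance after payment €3,121.22.
Month 2: interest €73.09; balance after payment €3,050.52.
Closed form: n = −ln(1 − rB₀/P)/ln(1+r) = −ln(0.48041)/ln(1.02342) ≈ 31.672, so the balance reaches zero during payment 32.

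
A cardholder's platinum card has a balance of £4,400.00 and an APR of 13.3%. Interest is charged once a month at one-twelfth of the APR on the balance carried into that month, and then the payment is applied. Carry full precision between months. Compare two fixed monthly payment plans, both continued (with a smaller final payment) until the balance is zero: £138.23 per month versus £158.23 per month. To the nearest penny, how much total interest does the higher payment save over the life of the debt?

£167.01

Monthly rate r = 13.3%/12 = 1.10833% = 0.0110833.
At £138.23/mo: n = ⌈−ln(1 − rB₀/P)/ln(1+r)⌉ = 40 payments (last £65.63); total interest = total paid − £4,400.00 = £1,056.60.
At £158.23/mo: 34 payments (last £68.00); total interest £889.59.
Interest saved = £1,056.60 − £889.59 = £167.01.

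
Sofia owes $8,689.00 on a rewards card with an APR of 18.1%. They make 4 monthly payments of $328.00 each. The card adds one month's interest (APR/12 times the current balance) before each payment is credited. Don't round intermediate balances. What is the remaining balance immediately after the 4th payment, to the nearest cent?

$7,883.23

Monthly rate r = 18.1%/12 = 1.50833% = 0.0150833.
Each month: B ← B·(1+r) − $328.00.
Month 1: interest $131.06; balance after payment $8,492.06.
Month 2: interest $128.09; balance after payment $8,292.15.
Month 3: interest $125.07; balance after payment $8,089.22.
Month 4: interest $122.01; balance after payment $7,883.23.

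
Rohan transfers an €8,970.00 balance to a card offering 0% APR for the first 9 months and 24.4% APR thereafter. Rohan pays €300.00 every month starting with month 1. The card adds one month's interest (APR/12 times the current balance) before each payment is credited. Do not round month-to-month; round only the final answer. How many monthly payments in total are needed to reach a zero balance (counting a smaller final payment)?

37 payments

Promo months 1–9 at r₀ = 0%/12 = 0; months 10+ at r₁ = 24.4%/12 = 0.0203333.
After month 9 (no interest yet): B = €8,970.00 − 9·€300.00 = €6,270.00.
Then at r₁ with €300.00/mo: n₂ = −ln(1 − r₁·B/P)/ln(1+r₁) ≈ 27.49 → 28 more payments.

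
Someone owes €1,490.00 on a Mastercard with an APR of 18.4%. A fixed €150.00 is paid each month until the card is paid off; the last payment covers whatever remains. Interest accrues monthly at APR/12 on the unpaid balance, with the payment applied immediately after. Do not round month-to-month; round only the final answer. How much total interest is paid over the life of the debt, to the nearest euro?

Monthly rate r = 18.4%/12 = 1.53333% = 0.0153333.
Payoff takes n = ⌈−ln(1 − rB₀/P)/ln(1+r)⌉ = ⌈10.859⌉ = 11 payments; the last is €128.99.
Total paid = 10·€150.00 + €128.99 = €1,628.99.
Total interest = total paid − principal = €1,628.99 − €1,490.00 = €138.99.

€139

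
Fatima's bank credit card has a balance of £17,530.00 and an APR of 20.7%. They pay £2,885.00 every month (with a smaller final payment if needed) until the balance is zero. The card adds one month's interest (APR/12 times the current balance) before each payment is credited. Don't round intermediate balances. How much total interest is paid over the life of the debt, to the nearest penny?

Monthly rate r = 20.7%/12 = 1.725% = 0.01725.
Payoff takes n = ⌈−ln(1 − rB₀/P)/ln(1+r)⌉ = ⌈6.474⌉ = 7 payments; the last is £1,373.83.
Total paid = 6·£2,885.00 + £1,373.83 = £18,683.83.
Total interest = total paid − principal = £18,683.83 − £17,530.00 = £1,153.83.

£1,153.83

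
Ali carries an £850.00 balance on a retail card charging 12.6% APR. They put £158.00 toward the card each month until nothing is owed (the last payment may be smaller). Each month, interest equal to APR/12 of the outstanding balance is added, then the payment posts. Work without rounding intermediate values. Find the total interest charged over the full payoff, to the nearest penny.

£29.74

Monthly rate r = 12.6%/12 = 1.05% = 0.0105.
Payoff takes n = ⌈−ln(1 − rB₀/P)/ln(1+r)⌉ = ⌈5.567⌉ = 6 payments; the last is £89.74.
Total paid = 5·£158.00 + £89.74 = £879.74.
Total interest = total paid − principal = £879.74 − £850.00 = £29.74.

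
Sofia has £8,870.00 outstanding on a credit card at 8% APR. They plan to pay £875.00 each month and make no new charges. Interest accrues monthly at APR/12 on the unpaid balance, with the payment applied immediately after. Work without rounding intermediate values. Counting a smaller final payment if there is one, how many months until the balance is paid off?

11 payments

Monthly rate r = 8%/12 = 0.666667% = 0.00666667.
Recurrence: B ← B·(1+r) − £875.00.
Month 1: interest £59.13; balance after payment £8,054.13.
Month 2: interest £53.69; balance after payment £7,232.83.
Closed form: n = −ln(1 − rB₀/P)/ln(1+r) = −ln(0.93242)/ln(1.00667) ≈ 10.531, so the balance reaches zero during payment 11.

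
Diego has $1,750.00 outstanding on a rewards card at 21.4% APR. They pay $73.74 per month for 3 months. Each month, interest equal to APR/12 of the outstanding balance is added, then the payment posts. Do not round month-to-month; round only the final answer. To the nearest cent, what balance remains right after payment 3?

$1,620.12

Monthly rate r = 21.4%/12 = 1.78333% = 0.0178333.
Each month: B ← B·(1+r) − $73.74.
Month 1: interest $31.21; balance after payment $1,707.47.
Month 2: interest $30.45; balance after payment $1,664.18.
Month 3: interest $29.68; balance after payment $1,620.12.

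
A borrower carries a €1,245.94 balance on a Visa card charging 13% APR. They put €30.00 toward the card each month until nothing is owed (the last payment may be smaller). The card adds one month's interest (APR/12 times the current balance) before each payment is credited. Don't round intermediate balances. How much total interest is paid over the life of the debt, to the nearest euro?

€418

Monthly rate r = 13%/12 = 1.08333% = 0.0108333.
Payoff takes n = ⌈−ln(1 − rB₀/P)/ln(1+r)⌉ = ⌈55.470⌉ = 56 payments; the last is €14.15.
Total paid = 55·€30.00 + €14.15 = €1,664.15.
Total interest = total paid − principal = €1,664.15 − €1,245.94 = €418.21.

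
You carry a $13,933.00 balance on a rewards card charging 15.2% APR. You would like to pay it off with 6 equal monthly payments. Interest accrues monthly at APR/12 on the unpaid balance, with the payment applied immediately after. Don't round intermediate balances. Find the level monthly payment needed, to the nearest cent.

Monthly rate r = 15.2%/12 = 1.26667% = 0.0126667.
Level-payment amortization: P = B₀·r / (1 − (1+r)^(−n)) = 13933.00·0.0126667 / (1 − 1.01267^(−6)).
Denominator 1 − (1+r)^(−6) = 0.072741312.
P = 176.485 / 0.072741312 ≈ 2426.20.

$2,426.20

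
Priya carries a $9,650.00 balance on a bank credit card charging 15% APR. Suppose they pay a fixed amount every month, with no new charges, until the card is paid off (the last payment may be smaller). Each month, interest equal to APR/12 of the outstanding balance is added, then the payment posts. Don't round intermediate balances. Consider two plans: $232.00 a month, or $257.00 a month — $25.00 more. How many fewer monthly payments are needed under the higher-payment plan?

8 fewer payments

Monthly rate r = 15%/12 = 1.25% = 0.0125.
At $232.00/mo: n = ⌈−ln(1 − rB₀/P)/ln(1+r)⌉ = 60 payments (last $17.01); total interest = total paid − $9,650.00 = $4,055.01.
At $257.00/mo: 52 payments (last $2.48); total interest $3,459.48.
Payments saved = 60 − 52 = 8.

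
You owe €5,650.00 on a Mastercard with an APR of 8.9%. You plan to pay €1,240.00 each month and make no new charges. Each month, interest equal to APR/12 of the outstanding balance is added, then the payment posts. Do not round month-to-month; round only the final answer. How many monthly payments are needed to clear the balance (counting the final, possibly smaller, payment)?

Monthly rate r = 8.9%/12 = 0.741667% = 0.00741667.
Recurrence: B ← B·(1+r) − €1,240.00.
Month 1: interest €41.90; balance after payment €4,451.90.
Month 2: interest €33.02; balance after payment €3,244.92.
Month 3: interest €24.07; balance after payment €2,028.99.
Month 4: interest €15.05; balance after payment €804.04.
Month 5: interest €5.96; balance after payment €0.00.

5 payments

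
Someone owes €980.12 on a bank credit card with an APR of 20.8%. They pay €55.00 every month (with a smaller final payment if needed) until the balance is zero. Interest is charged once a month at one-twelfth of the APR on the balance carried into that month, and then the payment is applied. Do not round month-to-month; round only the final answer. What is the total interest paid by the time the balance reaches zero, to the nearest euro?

€202

Monthly rate r = 20.8%/12 = 1.73333% = 0.0173333.
Payoff takes n = ⌈−ln(1 − rB₀/P)/ln(1+r)⌉ = ⌈21.499⌉ = 22 payments; the last is €27.55.
Total paid = 21·€55.00 + €27.55 = €1,182.55.
Total interest = total paid − principal = €1,182.55 − €980.12 = €202.43.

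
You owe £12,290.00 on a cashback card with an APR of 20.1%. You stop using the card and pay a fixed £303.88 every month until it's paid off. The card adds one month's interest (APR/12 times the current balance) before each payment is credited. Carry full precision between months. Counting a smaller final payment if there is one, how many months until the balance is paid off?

69 payments

Monthly rate r = 20.1%/12 = 1.675% = 0.01675.
Recurrence: B ← B·(1+r) − £303.88.
Month 1: interest £205.86; balance after payment £12,191.98.
Month 2: interest £204.22; balance after payment £12,092.31.
Closed form: n = −ln(1 − rB₀/P)/ln(1+r) = −ln(0.32257)/ln(1.01675) ≈ 68.113, so the balance reaches zero during payment 69.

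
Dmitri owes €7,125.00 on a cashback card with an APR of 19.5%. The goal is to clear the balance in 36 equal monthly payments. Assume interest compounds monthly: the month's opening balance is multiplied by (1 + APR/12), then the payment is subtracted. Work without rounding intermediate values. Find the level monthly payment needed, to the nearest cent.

Monthly rate r = 19.5%/12 = 1.625% = 0.01625.
Level-payment amortization: P = B₀·r / (1 − (1+r)^(−n)) = 7125.00·0.01625 / (1 − 1.01625^(−36)).
Denominator 1 − (1+r)^(−36) = 0.440268317.
P = 115.781 / 0.440268317 ≈ 262.98.

€262.98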